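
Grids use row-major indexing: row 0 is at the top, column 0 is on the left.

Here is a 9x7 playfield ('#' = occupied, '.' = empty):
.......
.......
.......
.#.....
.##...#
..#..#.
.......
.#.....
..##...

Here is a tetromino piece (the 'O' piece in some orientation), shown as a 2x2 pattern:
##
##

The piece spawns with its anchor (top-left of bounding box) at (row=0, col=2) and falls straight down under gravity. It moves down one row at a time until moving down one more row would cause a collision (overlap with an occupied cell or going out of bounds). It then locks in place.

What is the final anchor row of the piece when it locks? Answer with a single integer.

Spawn at (row=0, col=2). Try each row:
  row 0: fits
  row 1: fits
  row 2: fits
  row 3: blocked -> lock at row 2

Answer: 2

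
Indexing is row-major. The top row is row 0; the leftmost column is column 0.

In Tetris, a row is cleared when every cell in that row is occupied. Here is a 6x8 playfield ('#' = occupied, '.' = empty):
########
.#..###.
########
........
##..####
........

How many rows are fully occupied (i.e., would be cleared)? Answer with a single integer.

Check each row:
  row 0: 0 empty cells -> FULL (clear)
  row 1: 4 empty cells -> not full
  row 2: 0 empty cells -> FULL (clear)
  row 3: 8 empty cells -> not full
  row 4: 2 empty cells -> not full
  row 5: 8 empty cells -> not full
Total rows cleared: 2

Answer: 2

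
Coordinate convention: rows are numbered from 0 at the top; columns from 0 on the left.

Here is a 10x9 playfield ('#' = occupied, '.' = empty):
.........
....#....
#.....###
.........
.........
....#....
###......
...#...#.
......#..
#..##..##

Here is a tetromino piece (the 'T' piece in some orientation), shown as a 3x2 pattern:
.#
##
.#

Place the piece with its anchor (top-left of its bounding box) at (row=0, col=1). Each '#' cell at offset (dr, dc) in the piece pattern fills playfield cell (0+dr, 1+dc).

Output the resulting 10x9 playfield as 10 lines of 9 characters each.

Fill (0+0,1+1) = (0,2)
Fill (0+1,1+0) = (1,1)
Fill (0+1,1+1) = (1,2)
Fill (0+2,1+1) = (2,2)

Answer: ..#......
.##.#....
#.#...###
.........
.........
....#....
###......
...#...#.
......#..
#..##..##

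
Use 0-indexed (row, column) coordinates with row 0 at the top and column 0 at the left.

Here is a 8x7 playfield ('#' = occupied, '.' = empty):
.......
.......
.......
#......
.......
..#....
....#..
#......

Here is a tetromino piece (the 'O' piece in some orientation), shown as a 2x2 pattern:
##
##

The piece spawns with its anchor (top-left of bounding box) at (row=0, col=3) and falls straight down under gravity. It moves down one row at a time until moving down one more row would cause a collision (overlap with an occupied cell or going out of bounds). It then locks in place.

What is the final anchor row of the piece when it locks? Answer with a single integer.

Answer: 4

Derivation:
Spawn at (row=0, col=3). Try each row:
  row 0: fits
  row 1: fits
  row 2: fits
  row 3: fits
  row 4: fits
  row 5: blocked -> lock at row 4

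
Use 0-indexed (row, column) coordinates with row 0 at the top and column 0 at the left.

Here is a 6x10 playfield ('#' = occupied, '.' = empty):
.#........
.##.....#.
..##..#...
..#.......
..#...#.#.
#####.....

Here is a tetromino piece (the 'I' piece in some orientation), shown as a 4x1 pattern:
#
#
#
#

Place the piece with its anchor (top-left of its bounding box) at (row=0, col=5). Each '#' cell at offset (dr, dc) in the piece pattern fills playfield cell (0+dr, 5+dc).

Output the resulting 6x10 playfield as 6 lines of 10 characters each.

Fill (0+0,5+0) = (0,5)
Fill (0+1,5+0) = (1,5)
Fill (0+2,5+0) = (2,5)
Fill (0+3,5+0) = (3,5)

Answer: .#...#....
.##..#..#.
..##.##...
..#..#....
..#...#.#.
#####.....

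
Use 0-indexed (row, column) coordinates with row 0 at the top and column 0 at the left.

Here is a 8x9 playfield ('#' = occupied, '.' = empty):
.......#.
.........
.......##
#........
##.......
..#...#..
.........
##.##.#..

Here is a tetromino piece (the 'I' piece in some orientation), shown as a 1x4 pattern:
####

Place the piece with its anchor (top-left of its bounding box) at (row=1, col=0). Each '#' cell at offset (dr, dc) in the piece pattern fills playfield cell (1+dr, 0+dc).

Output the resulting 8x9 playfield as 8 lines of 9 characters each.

Answer: .......#.
####.....
.......##
#........
##.......
..#...#..
.........
##.##.#..

Derivation:
Fill (1+0,0+0) = (1,0)
Fill (1+0,0+1) = (1,1)
Fill (1+0,0+2) = (1,2)
Fill (1+0,0+3) = (1,3)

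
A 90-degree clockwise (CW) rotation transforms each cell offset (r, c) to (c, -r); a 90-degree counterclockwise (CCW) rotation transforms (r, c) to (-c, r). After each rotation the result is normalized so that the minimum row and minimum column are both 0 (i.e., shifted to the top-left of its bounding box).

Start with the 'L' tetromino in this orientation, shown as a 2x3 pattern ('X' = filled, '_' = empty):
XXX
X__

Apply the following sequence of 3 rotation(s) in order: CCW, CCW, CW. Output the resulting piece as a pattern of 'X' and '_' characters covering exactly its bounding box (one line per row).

Answer: X_
X_
XX

Derivation:
Start:
XXX
X__
After rotation 1 (CCW):
X_
X_
XX
After rotation 2 (CCW):
__X
XXX
After rotation 3 (CW):
X_
X_
XX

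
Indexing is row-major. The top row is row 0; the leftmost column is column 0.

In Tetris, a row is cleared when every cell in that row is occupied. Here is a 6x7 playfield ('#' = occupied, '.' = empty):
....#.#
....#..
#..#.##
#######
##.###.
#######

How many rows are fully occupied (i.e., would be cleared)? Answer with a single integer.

Check each row:
  row 0: 5 empty cells -> not full
  row 1: 6 empty cells -> not full
  row 2: 3 empty cells -> not full
  row 3: 0 empty cells -> FULL (clear)
  row 4: 2 empty cells -> not full
  row 5: 0 empty cells -> FULL (clear)
Total rows cleared: 2

Answer: 2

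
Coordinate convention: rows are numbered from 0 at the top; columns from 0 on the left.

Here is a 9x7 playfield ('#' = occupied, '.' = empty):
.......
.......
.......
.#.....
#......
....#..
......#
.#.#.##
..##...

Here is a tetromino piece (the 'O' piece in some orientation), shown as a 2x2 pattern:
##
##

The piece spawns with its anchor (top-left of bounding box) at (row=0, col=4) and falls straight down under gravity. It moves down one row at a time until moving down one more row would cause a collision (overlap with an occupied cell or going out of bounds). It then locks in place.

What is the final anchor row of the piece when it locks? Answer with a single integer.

Spawn at (row=0, col=4). Try each row:
  row 0: fits
  row 1: fits
  row 2: fits
  row 3: fits
  row 4: blocked -> lock at row 3

Answer: 3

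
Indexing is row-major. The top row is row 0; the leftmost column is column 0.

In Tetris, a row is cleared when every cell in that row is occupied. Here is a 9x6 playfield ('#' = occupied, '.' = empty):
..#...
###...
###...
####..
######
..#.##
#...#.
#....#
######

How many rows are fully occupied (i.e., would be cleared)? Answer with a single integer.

Answer: 2

Derivation:
Check each row:
  row 0: 5 empty cells -> not full
  row 1: 3 empty cells -> not full
  row 2: 3 empty cells -> not full
  row 3: 2 empty cells -> not full
  row 4: 0 empty cells -> FULL (clear)
  row 5: 3 empty cells -> not full
  row 6: 4 empty cells -> not full
  row 7: 4 empty cells -> not full
  row 8: 0 empty cells -> FULL (clear)
Total rows cleared: 2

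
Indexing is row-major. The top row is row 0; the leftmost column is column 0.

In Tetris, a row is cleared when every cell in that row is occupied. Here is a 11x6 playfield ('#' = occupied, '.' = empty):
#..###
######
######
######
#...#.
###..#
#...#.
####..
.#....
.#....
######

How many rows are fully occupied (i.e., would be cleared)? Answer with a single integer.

Answer: 4

Derivation:
Check each row:
  row 0: 2 empty cells -> not full
  row 1: 0 empty cells -> FULL (clear)
  row 2: 0 empty cells -> FULL (clear)
  row 3: 0 empty cells -> FULL (clear)
  row 4: 4 empty cells -> not full
  row 5: 2 empty cells -> not full
  row 6: 4 empty cells -> not full
  row 7: 2 empty cells -> not full
  row 8: 5 empty cells -> not full
  row 9: 5 empty cells -> not full
  row 10: 0 empty cells -> FULL (clear)
Total rows cleared: 4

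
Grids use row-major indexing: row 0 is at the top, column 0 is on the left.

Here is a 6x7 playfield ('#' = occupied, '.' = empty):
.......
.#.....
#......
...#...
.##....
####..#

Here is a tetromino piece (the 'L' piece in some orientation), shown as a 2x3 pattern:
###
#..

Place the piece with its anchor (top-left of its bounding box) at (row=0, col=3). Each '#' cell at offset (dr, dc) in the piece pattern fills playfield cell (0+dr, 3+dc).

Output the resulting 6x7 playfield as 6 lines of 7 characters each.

Answer: ...###.
.#.#...
#......
...#...
.##....
####..#

Derivation:
Fill (0+0,3+0) = (0,3)
Fill (0+0,3+1) = (0,4)
Fill (0+0,3+2) = (0,5)
Fill (0+1,3+0) = (1,3)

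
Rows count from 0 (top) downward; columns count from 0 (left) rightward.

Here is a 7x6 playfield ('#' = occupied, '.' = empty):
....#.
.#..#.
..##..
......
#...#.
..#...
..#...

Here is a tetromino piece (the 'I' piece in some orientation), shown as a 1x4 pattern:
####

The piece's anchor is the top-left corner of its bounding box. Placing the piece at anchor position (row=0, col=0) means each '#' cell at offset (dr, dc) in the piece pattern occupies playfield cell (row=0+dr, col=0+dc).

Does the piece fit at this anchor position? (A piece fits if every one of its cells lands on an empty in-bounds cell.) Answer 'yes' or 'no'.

Answer: yes

Derivation:
Check each piece cell at anchor (0, 0):
  offset (0,0) -> (0,0): empty -> OK
  offset (0,1) -> (0,1): empty -> OK
  offset (0,2) -> (0,2): empty -> OK
  offset (0,3) -> (0,3): empty -> OK
All cells valid: yes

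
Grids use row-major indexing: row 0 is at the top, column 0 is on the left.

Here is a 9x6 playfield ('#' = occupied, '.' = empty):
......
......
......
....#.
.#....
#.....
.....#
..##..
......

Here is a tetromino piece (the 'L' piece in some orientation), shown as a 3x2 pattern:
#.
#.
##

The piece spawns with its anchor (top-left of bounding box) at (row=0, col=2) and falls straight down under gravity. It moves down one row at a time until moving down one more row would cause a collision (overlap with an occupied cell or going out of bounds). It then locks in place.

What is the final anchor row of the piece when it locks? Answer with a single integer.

Spawn at (row=0, col=2). Try each row:
  row 0: fits
  row 1: fits
  row 2: fits
  row 3: fits
  row 4: fits
  row 5: blocked -> lock at row 4

Answer: 4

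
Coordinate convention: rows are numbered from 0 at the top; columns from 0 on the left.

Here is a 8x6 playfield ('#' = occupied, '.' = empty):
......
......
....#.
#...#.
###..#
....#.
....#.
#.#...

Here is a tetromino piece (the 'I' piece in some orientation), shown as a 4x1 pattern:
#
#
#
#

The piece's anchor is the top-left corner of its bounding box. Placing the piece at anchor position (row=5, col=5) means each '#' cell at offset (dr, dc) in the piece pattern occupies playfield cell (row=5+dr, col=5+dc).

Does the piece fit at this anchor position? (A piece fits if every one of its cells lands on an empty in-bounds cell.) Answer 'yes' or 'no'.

Check each piece cell at anchor (5, 5):
  offset (0,0) -> (5,5): empty -> OK
  offset (1,0) -> (6,5): empty -> OK
  offset (2,0) -> (7,5): empty -> OK
  offset (3,0) -> (8,5): out of bounds -> FAIL
All cells valid: no

Answer: no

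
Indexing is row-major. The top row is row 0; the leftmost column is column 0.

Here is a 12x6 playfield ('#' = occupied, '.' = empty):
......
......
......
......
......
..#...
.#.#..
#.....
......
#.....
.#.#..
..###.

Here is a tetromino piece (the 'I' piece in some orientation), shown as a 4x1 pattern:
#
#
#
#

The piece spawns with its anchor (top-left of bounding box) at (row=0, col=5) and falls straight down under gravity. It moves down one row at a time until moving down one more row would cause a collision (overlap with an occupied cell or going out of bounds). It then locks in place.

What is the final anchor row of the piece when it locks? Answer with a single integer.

Spawn at (row=0, col=5). Try each row:
  row 0: fits
  row 1: fits
  row 2: fits
  row 3: fits
  row 4: fits
  row 5: fits
  row 6: fits
  row 7: fits
  row 8: fits
  row 9: blocked -> lock at row 8

Answer: 8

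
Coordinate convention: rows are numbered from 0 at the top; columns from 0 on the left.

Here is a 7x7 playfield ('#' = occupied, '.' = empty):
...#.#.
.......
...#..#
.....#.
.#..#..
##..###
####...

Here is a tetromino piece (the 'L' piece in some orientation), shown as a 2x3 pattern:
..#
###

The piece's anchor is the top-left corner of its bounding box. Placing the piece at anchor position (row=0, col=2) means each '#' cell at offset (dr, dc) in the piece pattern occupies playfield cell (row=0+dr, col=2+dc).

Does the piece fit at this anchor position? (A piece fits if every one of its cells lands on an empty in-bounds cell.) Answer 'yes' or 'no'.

Answer: yes

Derivation:
Check each piece cell at anchor (0, 2):
  offset (0,2) -> (0,4): empty -> OK
  offset (1,0) -> (1,2): empty -> OK
  offset (1,1) -> (1,3): empty -> OK
  offset (1,2) -> (1,4): empty -> OK
All cells valid: yes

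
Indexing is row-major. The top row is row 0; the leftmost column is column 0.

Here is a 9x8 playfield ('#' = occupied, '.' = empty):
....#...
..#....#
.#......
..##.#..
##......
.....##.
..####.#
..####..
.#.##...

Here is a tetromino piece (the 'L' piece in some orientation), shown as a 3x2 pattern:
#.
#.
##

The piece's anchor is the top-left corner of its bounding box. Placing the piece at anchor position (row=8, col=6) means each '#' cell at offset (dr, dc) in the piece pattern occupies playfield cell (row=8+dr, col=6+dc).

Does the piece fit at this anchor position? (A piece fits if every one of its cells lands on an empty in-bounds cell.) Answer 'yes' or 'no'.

Check each piece cell at anchor (8, 6):
  offset (0,0) -> (8,6): empty -> OK
  offset (1,0) -> (9,6): out of bounds -> FAIL
  offset (2,0) -> (10,6): out of bounds -> FAIL
  offset (2,1) -> (10,7): out of bounds -> FAIL
All cells valid: no

Answer: no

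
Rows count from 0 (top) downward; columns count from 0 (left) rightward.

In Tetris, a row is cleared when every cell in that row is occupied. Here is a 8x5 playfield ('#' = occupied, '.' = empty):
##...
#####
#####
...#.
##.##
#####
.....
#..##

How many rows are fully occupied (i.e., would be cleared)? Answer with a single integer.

Answer: 3

Derivation:
Check each row:
  row 0: 3 empty cells -> not full
  row 1: 0 empty cells -> FULL (clear)
  row 2: 0 empty cells -> FULL (clear)
  row 3: 4 empty cells -> not full
  row 4: 1 empty cell -> not full
  row 5: 0 empty cells -> FULL (clear)
  row 6: 5 empty cells -> not full
  row 7: 2 empty cells -> not full
Total rows cleared: 3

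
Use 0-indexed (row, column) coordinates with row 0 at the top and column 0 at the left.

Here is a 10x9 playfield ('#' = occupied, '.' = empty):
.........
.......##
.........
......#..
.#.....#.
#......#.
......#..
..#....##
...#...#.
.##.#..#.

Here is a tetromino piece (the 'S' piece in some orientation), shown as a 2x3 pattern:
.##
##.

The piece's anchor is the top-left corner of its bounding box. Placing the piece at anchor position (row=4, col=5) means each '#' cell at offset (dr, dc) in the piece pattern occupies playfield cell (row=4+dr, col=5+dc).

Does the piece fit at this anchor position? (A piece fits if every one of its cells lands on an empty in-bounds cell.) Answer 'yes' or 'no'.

Answer: no

Derivation:
Check each piece cell at anchor (4, 5):
  offset (0,1) -> (4,6): empty -> OK
  offset (0,2) -> (4,7): occupied ('#') -> FAIL
  offset (1,0) -> (5,5): empty -> OK
  offset (1,1) -> (5,6): empty -> OK
All cells valid: no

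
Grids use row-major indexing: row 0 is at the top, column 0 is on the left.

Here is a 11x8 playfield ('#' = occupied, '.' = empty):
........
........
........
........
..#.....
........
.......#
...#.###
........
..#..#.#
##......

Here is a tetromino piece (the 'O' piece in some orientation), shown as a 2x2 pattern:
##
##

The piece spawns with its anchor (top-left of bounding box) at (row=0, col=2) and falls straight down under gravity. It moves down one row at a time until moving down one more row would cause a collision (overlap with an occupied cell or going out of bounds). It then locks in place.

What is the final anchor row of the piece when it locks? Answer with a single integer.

Spawn at (row=0, col=2). Try each row:
  row 0: fits
  row 1: fits
  row 2: fits
  row 3: blocked -> lock at row 2

Answer: 2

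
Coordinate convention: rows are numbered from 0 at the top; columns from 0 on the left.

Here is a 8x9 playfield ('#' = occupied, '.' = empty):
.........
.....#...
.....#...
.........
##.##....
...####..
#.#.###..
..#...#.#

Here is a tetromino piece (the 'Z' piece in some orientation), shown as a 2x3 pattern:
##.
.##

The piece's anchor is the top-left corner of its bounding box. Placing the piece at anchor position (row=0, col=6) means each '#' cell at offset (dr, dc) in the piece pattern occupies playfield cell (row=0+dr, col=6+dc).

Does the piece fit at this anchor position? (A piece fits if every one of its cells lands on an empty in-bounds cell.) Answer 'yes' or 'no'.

Answer: yes

Derivation:
Check each piece cell at anchor (0, 6):
  offset (0,0) -> (0,6): empty -> OK
  offset (0,1) -> (0,7): empty -> OK
  offset (1,1) -> (1,7): empty -> OK
  offset (1,2) -> (1,8): empty -> OK
All cells valid: yes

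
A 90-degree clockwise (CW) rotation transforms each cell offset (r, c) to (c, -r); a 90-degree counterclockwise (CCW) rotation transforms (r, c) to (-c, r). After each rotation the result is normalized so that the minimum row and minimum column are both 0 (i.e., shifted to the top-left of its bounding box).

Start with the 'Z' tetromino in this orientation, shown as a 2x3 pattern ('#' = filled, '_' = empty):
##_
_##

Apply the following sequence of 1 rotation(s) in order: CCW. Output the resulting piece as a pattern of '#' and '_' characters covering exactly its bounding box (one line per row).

Start:
##_
_##
After rotation 1 (CCW):
_#
##
#_

Answer: _#
##
#_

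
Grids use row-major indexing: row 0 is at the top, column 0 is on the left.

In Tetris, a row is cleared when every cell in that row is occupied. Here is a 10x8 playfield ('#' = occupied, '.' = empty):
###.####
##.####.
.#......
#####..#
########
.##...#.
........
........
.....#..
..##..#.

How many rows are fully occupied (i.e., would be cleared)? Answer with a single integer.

Check each row:
  row 0: 1 empty cell -> not full
  row 1: 2 empty cells -> not full
  row 2: 7 empty cells -> not full
  row 3: 2 empty cells -> not full
  row 4: 0 empty cells -> FULL (clear)
  row 5: 5 empty cells -> not full
  row 6: 8 empty cells -> not full
  row 7: 8 empty cells -> not full
  row 8: 7 empty cells -> not full
  row 9: 5 empty cells -> not full
Total rows cleared: 1

Answer: 1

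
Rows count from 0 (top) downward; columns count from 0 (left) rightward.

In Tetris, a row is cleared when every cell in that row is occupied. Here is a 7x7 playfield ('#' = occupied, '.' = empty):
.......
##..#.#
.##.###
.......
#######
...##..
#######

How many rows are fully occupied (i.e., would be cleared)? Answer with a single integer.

Check each row:
  row 0: 7 empty cells -> not full
  row 1: 3 empty cells -> not full
  row 2: 2 empty cells -> not full
  row 3: 7 empty cells -> not full
  row 4: 0 empty cells -> FULL (clear)
  row 5: 5 empty cells -> not full
  row 6: 0 empty cells -> FULL (clear)
Total rows cleared: 2

Answer: 2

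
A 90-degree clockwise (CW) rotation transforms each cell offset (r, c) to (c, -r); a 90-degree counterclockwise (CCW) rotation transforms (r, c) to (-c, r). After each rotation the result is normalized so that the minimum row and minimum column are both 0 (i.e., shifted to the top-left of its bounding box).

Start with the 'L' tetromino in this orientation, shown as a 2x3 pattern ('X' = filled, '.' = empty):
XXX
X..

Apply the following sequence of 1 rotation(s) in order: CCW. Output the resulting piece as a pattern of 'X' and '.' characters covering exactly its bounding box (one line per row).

Start:
XXX
X..
After rotation 1 (CCW):
X.
X.
XX

Answer: X.
X.
XX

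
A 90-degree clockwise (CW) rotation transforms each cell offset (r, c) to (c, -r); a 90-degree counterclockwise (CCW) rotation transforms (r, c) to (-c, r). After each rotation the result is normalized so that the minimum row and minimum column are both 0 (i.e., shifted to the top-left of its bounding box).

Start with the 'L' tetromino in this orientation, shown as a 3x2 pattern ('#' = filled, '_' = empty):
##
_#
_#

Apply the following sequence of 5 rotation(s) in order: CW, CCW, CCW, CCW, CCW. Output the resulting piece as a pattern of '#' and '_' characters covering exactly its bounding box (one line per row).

Start:
##
_#
_#
After rotation 1 (CW):
__#
###
After rotation 2 (CCW):
##
_#
_#
After rotation 3 (CCW):
###
#__
After rotation 4 (CCW):
#_
#_
##
After rotation 5 (CCW):
__#
###

Answer: __#
###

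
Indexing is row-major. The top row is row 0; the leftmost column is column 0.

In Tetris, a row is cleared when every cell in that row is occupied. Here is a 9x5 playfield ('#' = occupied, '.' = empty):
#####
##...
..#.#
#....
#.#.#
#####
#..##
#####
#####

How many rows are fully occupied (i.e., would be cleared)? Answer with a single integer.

Answer: 4

Derivation:
Check each row:
  row 0: 0 empty cells -> FULL (clear)
  row 1: 3 empty cells -> not full
  row 2: 3 empty cells -> not full
  row 3: 4 empty cells -> not full
  row 4: 2 empty cells -> not full
  row 5: 0 empty cells -> FULL (clear)
  row 6: 2 empty cells -> not full
  row 7: 0 empty cells -> FULL (clear)
  row 8: 0 empty cells -> FULL (clear)
Total rows cleared: 4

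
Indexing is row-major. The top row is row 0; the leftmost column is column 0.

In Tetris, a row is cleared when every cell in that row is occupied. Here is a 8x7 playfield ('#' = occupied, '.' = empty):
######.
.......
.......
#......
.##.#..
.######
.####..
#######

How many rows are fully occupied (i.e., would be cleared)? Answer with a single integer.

Check each row:
  row 0: 1 empty cell -> not full
  row 1: 7 empty cells -> not full
  row 2: 7 empty cells -> not full
  row 3: 6 empty cells -> not full
  row 4: 4 empty cells -> not full
  row 5: 1 empty cell -> not full
  row 6: 3 empty cells -> not full
  row 7: 0 empty cells -> FULL (clear)
Total rows cleared: 1

Answer: 1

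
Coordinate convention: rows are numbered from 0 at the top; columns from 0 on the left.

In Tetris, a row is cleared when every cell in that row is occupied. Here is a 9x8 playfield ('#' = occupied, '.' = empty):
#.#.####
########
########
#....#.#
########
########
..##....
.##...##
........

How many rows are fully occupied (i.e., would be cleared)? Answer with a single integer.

Check each row:
  row 0: 2 empty cells -> not full
  row 1: 0 empty cells -> FULL (clear)
  row 2: 0 empty cells -> FULL (clear)
  row 3: 5 empty cells -> not full
  row 4: 0 empty cells -> FULL (clear)
  row 5: 0 empty cells -> FULL (clear)
  row 6: 6 empty cells -> not full
  row 7: 4 empty cells -> not full
  row 8: 8 empty cells -> not full
Total rows cleared: 4

Answer: 4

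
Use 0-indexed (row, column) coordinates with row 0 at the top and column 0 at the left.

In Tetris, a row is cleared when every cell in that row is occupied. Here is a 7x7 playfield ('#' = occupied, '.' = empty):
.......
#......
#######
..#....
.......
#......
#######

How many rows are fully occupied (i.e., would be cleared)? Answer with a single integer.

Answer: 2

Derivation:
Check each row:
  row 0: 7 empty cells -> not full
  row 1: 6 empty cells -> not full
  row 2: 0 empty cells -> FULL (clear)
  row 3: 6 empty cells -> not full
  row 4: 7 empty cells -> not full
  row 5: 6 empty cells -> not full
  row 6: 0 empty cells -> FULL (clear)
Total rows cleared: 2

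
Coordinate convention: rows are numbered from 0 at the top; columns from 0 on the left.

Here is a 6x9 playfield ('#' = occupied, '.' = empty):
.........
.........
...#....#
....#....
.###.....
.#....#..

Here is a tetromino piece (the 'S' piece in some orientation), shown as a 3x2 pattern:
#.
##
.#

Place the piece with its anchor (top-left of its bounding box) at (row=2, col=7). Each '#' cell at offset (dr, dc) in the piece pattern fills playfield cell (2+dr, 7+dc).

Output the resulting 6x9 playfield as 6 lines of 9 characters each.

Answer: .........
.........
...#...##
....#..##
.###....#
.#....#..

Derivation:
Fill (2+0,7+0) = (2,7)
Fill (2+1,7+0) = (3,7)
Fill (2+1,7+1) = (3,8)
Fill (2+2,7+1) = (4,8)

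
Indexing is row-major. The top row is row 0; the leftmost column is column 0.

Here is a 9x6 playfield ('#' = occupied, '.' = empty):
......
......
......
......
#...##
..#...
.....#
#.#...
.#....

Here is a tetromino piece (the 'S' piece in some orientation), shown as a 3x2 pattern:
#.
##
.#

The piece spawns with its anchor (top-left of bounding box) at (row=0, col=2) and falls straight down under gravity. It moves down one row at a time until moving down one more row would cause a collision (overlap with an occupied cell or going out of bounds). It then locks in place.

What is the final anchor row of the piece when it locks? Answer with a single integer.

Spawn at (row=0, col=2). Try each row:
  row 0: fits
  row 1: fits
  row 2: fits
  row 3: fits
  row 4: blocked -> lock at row 3

Answer: 3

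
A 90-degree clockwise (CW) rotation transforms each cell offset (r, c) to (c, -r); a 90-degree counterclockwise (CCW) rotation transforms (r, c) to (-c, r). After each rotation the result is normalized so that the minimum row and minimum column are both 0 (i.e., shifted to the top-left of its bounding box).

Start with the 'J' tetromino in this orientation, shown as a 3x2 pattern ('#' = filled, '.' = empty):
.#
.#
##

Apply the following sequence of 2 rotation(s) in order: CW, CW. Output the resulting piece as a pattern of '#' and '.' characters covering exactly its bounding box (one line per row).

Start:
.#
.#
##
After rotation 1 (CW):
#..
###
After rotation 2 (CW):
##
#.
#.

Answer: ##
#.
#.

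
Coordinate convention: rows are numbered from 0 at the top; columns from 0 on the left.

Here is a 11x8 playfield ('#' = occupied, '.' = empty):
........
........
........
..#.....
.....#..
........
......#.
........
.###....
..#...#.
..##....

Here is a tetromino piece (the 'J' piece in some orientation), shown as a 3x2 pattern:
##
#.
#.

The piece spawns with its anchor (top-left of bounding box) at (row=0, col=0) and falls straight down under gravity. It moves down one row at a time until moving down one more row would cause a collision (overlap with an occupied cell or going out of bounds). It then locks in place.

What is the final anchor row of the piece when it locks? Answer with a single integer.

Spawn at (row=0, col=0). Try each row:
  row 0: fits
  row 1: fits
  row 2: fits
  row 3: fits
  row 4: fits
  row 5: fits
  row 6: fits
  row 7: fits
  row 8: blocked -> lock at row 7

Answer: 7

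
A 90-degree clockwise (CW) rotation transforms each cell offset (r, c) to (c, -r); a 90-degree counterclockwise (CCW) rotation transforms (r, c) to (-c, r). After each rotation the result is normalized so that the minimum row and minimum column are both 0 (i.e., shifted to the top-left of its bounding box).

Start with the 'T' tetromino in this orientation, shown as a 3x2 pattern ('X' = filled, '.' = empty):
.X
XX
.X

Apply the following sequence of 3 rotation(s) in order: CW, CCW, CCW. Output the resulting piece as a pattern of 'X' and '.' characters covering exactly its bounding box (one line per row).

Start:
.X
XX
.X
After rotation 1 (CW):
.X.
XXX
After rotation 2 (CCW):
.X
XX
.X
After rotation 3 (CCW):
XXX
.X.

Answer: XXX
.X.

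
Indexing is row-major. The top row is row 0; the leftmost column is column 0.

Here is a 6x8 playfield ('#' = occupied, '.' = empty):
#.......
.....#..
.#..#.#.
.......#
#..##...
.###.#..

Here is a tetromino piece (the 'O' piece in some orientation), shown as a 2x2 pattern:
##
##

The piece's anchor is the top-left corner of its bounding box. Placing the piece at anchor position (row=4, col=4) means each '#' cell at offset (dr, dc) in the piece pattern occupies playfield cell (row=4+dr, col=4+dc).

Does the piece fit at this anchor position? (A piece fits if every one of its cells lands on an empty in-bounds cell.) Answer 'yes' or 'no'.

Answer: no

Derivation:
Check each piece cell at anchor (4, 4):
  offset (0,0) -> (4,4): occupied ('#') -> FAIL
  offset (0,1) -> (4,5): empty -> OK
  offset (1,0) -> (5,4): empty -> OK
  offset (1,1) -> (5,5): occupied ('#') -> FAIL
All cells valid: no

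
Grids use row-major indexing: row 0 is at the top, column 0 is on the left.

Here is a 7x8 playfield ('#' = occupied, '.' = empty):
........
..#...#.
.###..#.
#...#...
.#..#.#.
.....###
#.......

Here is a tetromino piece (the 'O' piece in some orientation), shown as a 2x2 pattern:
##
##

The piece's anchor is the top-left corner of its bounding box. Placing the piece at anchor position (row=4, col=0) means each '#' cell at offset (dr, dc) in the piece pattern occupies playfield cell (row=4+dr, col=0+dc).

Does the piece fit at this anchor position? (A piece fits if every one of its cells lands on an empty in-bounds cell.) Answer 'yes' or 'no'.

Answer: no

Derivation:
Check each piece cell at anchor (4, 0):
  offset (0,0) -> (4,0): empty -> OK
  offset (0,1) -> (4,1): occupied ('#') -> FAIL
  offset (1,0) -> (5,0): empty -> OK
  offset (1,1) -> (5,1): empty -> OK
All cells valid: no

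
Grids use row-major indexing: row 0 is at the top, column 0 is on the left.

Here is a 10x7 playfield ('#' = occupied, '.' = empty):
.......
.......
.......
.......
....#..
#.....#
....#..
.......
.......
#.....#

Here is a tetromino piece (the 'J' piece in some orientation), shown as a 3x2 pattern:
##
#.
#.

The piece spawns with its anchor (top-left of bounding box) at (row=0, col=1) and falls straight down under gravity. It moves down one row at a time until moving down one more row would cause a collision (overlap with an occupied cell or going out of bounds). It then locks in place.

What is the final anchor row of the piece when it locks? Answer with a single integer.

Answer: 7

Derivation:
Spawn at (row=0, col=1). Try each row:
  row 0: fits
  row 1: fits
  row 2: fits
  row 3: fits
  row 4: fits
  row 5: fits
  row 6: fits
  row 7: fits
  row 8: blocked -> lock at row 7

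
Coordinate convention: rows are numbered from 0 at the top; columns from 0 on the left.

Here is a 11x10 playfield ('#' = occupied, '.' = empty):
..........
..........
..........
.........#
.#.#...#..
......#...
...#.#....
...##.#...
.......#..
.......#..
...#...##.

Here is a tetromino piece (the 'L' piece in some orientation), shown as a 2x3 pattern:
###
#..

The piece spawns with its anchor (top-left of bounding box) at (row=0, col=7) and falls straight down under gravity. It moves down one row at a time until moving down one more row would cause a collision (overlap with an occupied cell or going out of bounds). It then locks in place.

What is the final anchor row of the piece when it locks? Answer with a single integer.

Answer: 2

Derivation:
Spawn at (row=0, col=7). Try each row:
  row 0: fits
  row 1: fits
  row 2: fits
  row 3: blocked -> lock at row 2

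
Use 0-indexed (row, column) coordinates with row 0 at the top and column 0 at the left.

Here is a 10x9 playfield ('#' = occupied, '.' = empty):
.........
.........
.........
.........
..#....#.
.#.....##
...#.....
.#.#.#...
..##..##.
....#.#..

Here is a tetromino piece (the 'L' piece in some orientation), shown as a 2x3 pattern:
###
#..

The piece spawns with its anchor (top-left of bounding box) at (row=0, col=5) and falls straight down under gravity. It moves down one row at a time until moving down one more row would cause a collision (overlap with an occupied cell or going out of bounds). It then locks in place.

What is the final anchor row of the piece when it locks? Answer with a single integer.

Spawn at (row=0, col=5). Try each row:
  row 0: fits
  row 1: fits
  row 2: fits
  row 3: fits
  row 4: blocked -> lock at row 3

Answer: 3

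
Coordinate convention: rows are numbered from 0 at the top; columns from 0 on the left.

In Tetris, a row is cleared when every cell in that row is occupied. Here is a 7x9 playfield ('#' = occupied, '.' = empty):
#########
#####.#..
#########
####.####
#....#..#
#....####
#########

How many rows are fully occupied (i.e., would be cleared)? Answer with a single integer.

Check each row:
  row 0: 0 empty cells -> FULL (clear)
  row 1: 3 empty cells -> not full
  row 2: 0 empty cells -> FULL (clear)
  row 3: 1 empty cell -> not full
  row 4: 6 empty cells -> not full
  row 5: 4 empty cells -> not full
  row 6: 0 empty cells -> FULL (clear)
Total rows cleared: 3

Answer: 3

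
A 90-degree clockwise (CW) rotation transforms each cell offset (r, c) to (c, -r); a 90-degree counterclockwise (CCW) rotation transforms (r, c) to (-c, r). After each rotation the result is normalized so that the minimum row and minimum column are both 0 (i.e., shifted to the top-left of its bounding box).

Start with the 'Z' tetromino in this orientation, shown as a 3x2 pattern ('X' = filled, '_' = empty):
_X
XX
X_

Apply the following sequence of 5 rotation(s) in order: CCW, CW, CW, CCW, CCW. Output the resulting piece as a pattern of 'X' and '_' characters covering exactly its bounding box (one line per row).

Start:
_X
XX
X_
After rotation 1 (CCW):
XX_
_XX
After rotation 2 (CW):
_X
XX
X_
After rotation 3 (CW):
XX_
_XX
After rotation 4 (CCW):
_X
XX
X_
After rotation 5 (CCW):
XX_
_XX

Answer: XX_
_XX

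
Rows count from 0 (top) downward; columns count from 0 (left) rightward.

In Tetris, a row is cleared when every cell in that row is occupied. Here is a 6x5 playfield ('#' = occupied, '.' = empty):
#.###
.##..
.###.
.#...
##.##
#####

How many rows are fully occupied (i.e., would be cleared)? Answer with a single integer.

Check each row:
  row 0: 1 empty cell -> not full
  row 1: 3 empty cells -> not full
  row 2: 2 empty cells -> not full
  row 3: 4 empty cells -> not full
  row 4: 1 empty cell -> not full
  row 5: 0 empty cells -> FULL (clear)
Total rows cleared: 1

Answer: 1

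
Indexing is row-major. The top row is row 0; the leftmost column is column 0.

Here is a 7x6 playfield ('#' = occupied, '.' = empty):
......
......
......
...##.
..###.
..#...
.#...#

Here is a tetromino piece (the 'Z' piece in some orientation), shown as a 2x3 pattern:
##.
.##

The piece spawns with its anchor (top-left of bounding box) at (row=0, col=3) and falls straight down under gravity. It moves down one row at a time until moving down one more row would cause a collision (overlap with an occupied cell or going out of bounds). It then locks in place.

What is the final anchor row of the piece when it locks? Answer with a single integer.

Answer: 1

Derivation:
Spawn at (row=0, col=3). Try each row:
  row 0: fits
  row 1: fits
  row 2: blocked -> lock at row 1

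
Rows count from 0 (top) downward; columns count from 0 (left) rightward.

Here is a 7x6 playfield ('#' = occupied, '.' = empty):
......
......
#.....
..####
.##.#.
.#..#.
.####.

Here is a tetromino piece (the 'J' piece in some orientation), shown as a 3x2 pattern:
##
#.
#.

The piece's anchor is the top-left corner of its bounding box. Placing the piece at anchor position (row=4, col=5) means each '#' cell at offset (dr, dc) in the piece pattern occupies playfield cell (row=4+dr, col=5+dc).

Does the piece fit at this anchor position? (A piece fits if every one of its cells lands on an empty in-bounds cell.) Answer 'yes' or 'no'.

Answer: no

Derivation:
Check each piece cell at anchor (4, 5):
  offset (0,0) -> (4,5): empty -> OK
  offset (0,1) -> (4,6): out of bounds -> FAIL
  offset (1,0) -> (5,5): empty -> OK
  offset (2,0) -> (6,5): empty -> OK
All cells valid: no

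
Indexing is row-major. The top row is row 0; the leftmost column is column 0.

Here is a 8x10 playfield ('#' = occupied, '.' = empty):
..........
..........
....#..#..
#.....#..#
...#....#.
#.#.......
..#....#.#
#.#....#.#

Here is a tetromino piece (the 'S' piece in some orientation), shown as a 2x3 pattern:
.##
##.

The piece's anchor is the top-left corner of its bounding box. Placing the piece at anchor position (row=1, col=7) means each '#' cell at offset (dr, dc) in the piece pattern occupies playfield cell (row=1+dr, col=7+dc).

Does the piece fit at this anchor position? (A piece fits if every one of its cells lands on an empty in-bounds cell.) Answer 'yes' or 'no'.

Answer: no

Derivation:
Check each piece cell at anchor (1, 7):
  offset (0,1) -> (1,8): empty -> OK
  offset (0,2) -> (1,9): empty -> OK
  offset (1,0) -> (2,7): occupied ('#') -> FAIL
  offset (1,1) -> (2,8): empty -> OK
All cells valid: no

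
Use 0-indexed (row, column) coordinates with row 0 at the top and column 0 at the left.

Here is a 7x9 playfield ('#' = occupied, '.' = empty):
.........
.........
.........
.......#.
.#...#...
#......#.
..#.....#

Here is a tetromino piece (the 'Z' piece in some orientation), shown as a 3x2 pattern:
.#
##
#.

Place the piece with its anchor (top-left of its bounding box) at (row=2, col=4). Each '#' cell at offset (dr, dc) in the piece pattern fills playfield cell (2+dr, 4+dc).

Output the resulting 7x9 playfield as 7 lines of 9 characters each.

Fill (2+0,4+1) = (2,5)
Fill (2+1,4+0) = (3,4)
Fill (2+1,4+1) = (3,5)
Fill (2+2,4+0) = (4,4)

Answer: .........
.........
.....#...
....##.#.
.#..##...
#......#.
..#.....#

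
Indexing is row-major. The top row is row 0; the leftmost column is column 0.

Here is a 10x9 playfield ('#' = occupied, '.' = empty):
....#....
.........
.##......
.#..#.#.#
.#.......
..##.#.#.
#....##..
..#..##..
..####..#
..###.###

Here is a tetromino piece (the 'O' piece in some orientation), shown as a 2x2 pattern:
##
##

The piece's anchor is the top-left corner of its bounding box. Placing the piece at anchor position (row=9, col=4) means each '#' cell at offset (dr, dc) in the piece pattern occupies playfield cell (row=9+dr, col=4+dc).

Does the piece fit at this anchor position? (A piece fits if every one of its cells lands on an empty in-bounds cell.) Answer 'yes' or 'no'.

Check each piece cell at anchor (9, 4):
  offset (0,0) -> (9,4): occupied ('#') -> FAIL
  offset (0,1) -> (9,5): empty -> OK
  offset (1,0) -> (10,4): out of bounds -> FAIL
  offset (1,1) -> (10,5): out of bounds -> FAIL
All cells valid: no

Answer: no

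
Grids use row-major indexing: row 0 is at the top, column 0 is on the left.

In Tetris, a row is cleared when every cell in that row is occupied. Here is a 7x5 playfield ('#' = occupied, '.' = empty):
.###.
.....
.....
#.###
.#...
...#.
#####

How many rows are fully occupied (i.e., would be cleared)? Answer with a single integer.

Answer: 1

Derivation:
Check each row:
  row 0: 2 empty cells -> not full
  row 1: 5 empty cells -> not full
  row 2: 5 empty cells -> not full
  row 3: 1 empty cell -> not full
  row 4: 4 empty cells -> not full
  row 5: 4 empty cells -> not full
  row 6: 0 empty cells -> FULL (clear)
Total rows cleared: 1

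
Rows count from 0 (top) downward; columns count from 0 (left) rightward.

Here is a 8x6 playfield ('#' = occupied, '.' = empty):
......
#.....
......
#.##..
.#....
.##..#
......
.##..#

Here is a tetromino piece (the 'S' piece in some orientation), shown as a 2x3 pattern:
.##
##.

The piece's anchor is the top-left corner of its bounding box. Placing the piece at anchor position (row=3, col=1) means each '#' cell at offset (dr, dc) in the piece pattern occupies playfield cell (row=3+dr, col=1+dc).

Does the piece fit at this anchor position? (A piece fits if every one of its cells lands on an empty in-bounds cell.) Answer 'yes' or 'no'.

Check each piece cell at anchor (3, 1):
  offset (0,1) -> (3,2): occupied ('#') -> FAIL
  offset (0,2) -> (3,3): occupied ('#') -> FAIL
  offset (1,0) -> (4,1): occupied ('#') -> FAIL
  offset (1,1) -> (4,2): empty -> OK
All cells valid: no

Answer: no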